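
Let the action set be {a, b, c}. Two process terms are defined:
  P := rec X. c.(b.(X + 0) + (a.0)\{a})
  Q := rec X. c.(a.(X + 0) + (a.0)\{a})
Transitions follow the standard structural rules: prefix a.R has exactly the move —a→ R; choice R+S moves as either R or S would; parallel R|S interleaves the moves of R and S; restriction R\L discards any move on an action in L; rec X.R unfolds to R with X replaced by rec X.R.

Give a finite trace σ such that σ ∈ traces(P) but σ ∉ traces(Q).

cb

Reachable graph of P (3 states):
  m0 = rec X. c.(b.(X + 0) + (a.0)\{a}) → -c-> m1
  m1 = b.((rec X. c.(b.(X + 0) + (a.0)\{a})) + 0) + (a.0)\{a} → -b-> m2
  m2 = (rec X. c.(b.(X + 0) + (a.0)\{a})) + 0 → -c-> m1
Reachable graph of Q (3 states):
  n0 = rec X. c.(a.(X + 0) + (a.0)\{a}) → -c-> n1
  n1 = a.((rec X. c.(a.(X + 0) + (a.0)\{a})) + 0) + (a.0)\{a} → -a-> n2
  n2 = (rec X. c.(a.(X + 0) + (a.0)\{a})) + 0 → -c-> n1
Trace ⟨cb⟩ through P, begin at {m0}:
  after c @ step 1: {m1}
  after b @ step 2: {m2}
  ✓ P
Trace ⟨cb⟩ through Q, begin at {n0}:
  after c @ step 1: {n1}
  after b @ step 2: ∅ (Q stuck)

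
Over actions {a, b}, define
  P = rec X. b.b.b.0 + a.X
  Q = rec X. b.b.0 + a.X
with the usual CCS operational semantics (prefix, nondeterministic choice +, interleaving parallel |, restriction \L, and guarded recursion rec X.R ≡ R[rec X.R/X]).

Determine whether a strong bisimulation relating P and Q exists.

NO

LTS(P): 4 reachable states
  m0 = rec X. b.b.b.0 + a.X | ··a··> m0, ··b··> m1
  m1 = b.b.0 | ··b··> m2
  m2 = b.0 | ··b··> m3
  m3 = 0 | (no moves)
LTS(Q): 3 reachable states
  n0 = rec X. b.b.0 + a.X | ··a··> n0, ··b··> n1
  n1 = b.0 | ··b··> n2
  n2 = 0 | (no moves)
Coarsest stable partition (strong bisimilarity classes):
  B0 = {m0}
  B1 = {m1}
  B2 = {m2, n1}
  B3 = {m3, n2}
  B4 = {n0}
m0 ∈ B0, n0 ∈ B4 → different blocks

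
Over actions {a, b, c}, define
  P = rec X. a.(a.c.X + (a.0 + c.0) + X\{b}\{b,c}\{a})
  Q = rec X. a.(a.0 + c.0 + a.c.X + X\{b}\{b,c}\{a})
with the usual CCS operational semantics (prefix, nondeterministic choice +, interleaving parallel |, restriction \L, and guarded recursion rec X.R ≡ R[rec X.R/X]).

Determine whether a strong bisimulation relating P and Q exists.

P's transition system — 4 states:
  p0 = rec X. a.(a.c.X + (a.0 + c.0) + X\{b}\{b,c}\{a}) → --a--▸ p1
  p1 = a.c.(rec X. a.(a.c.X + (a.0 + c.0) + X\{b}\{b,c}\{a})) + (a.0 + c.0) + (rec X. a.(a.c.X + (a.0 + c.0) + X\{b}\{b,c}\{a}))\{b}\{b,c}\{a} → --a--▸ p2, --a--▸ p3, --c--▸ p2
  p2 = 0 → deadlocked
  p3 = c.(rec X. a.(a.c.X + (a.0 + c.0) + X\{b}\{b,c}\{a})) → --c--▸ p0
Q's transition system — 4 states:
  q0 = rec X. a.(a.0 + c.0 + a.c.X + X\{b}\{b,c}\{a}) → --a--▸ q1
  q1 = a.0 + c.0 + a.c.(rec X. a.(a.0 + c.0 + a.c.X + X\{b}\{b,c}\{a})) + (rec X. a.(a.0 + c.0 + a.c.X + X\{b}\{b,c}\{a}))\{b}\{b,c}\{a} → --a--▸ q2, --a--▸ q3, --c--▸ q2
  q2 = 0 → deadlocked
  q3 = c.(rec X. a.(a.0 + c.0 + a.c.X + X\{b}\{b,c}\{a})) → --c--▸ q0
Partition-refinement fixed point:
  B0 = {p0, q0}
  B1 = {p1, q1}
  B2 = {p2, q2}
  B3 = {p3, q3}
p0 ∈ B0, q0 ∈ B0 → same block

bisimilar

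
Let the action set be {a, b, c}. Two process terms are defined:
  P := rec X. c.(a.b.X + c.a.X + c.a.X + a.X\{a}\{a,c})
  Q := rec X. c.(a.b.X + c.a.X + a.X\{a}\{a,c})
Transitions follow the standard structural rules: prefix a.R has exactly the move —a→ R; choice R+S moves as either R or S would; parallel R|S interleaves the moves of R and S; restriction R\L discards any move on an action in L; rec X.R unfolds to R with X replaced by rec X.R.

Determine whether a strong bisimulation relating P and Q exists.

LTS(P): 5 reachable states
  s0 = rec X. c.(a.b.X + c.a.X + c.a.X + a.X\{a}\{a,c}) has moves —c→ s1
  s1 = a.b.(rec X. c.(a.b.X + c.a.X + c.a.X + a.X\{a}\{a,c})) + c.a.(rec X. c.(a.b.X + c.a.X + c.a.X + a.X\{a}\{a,c})) + c.a.(rec X. c.(a.b.X + c.a.X + c.a.X + a.X\{a}\{a,c})) + a.(rec X. c.(a.b.X + c.a.X + c.a.X + a.X\{a}\{a,c}))\{a}\{a,c} has moves —a→ s2, —a→ s3, —c→ s4
  s2 = (rec X. c.(a.b.X + c.a.X + c.a.X + a.X\{a}\{a,c}))\{a}\{a,c} has moves ·
  s3 = b.(rec X. c.(a.b.X + c.a.X + c.a.X + a.X\{a}\{a,c})) has moves —b→ s0
  s4 = a.(rec X. c.(a.b.X + c.a.X + c.a.X + a.X\{a}\{a,c})) has moves —a→ s0
LTS(Q): 5 reachable states
  t0 = rec X. c.(a.b.X + c.a.X + a.X\{a}\{a,c}) has moves —c→ t1
  t1 = a.b.(rec X. c.(a.b.X + c.a.X + a.X\{a}\{a,c})) + c.a.(rec X. c.(a.b.X + c.a.X + a.X\{a}\{a,c})) + a.(rec X. c.(a.b.X + c.a.X + a.X\{a}\{a,c}))\{a}\{a,c} has moves —a→ t2, —a→ t3, —c→ t4
  t2 = (rec X. c.(a.b.X + c.a.X + a.X\{a}\{a,c}))\{a}\{a,c} has moves ·
  t3 = b.(rec X. c.(a.b.X + c.a.X + a.X\{a}\{a,c})) has moves —b→ t0
  t4 = a.(rec X. c.(a.b.X + c.a.X + a.X\{a}\{a,c})) has moves —a→ t0
Coarsest stable partition (strong bisimilarity classes):
  B0 = {s0, t0}
  B1 = {s1, t1}
  B2 = {s4, t4}
  B3 = {s2, t2}
  B4 = {s3, t3}
s0 ∈ B0, t0 ∈ B0 → same block

bisimilar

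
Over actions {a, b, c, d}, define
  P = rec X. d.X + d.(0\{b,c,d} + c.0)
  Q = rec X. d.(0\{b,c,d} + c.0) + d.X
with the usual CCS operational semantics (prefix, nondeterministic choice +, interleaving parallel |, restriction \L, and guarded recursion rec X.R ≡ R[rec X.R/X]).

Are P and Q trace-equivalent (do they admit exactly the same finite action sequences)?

trace-equivalent

P's transition system — 3 states:
  u0 = rec X. d.X + d.(0\{b,c,d} + c.0) | -d-> u0, -d-> u1
  u1 = 0\{b,c,d} + c.0 | -c-> u2
  u2 = 0 | ·
Q's transition system — 3 states:
  v0 = rec X. d.(0\{b,c,d} + c.0) + d.X | -d-> v0, -d-> v1
  v1 = 0\{b,c,d} + c.0 | -c-> v2
  v2 = 0 | ·
Coarsest stable partition (strong bisimilarity classes):
  B0 = {u0, v0}
  B1 = {u1, v1}
  B2 = {u2, v2}
u0 ∈ B0, v0 ∈ B0 → same block
Bisimilar ⇒ trace-equivalent.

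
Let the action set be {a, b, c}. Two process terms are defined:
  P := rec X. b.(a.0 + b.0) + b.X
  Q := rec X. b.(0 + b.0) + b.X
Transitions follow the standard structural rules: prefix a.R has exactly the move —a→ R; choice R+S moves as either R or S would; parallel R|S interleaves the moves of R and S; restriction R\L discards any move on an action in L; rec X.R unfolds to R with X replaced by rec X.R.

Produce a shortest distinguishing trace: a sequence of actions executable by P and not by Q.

ba

P's transition system — 3 states:
  u0 = rec X. b.(a.0 + b.0) + b.X ⊢ --b--▸ u0, --b--▸ u1
  u1 = a.0 + b.0 ⊢ --a--▸ u2, --b--▸ u2
  u2 = 0 ⊢ stopped
Q's transition system — 3 states:
  v0 = rec X. b.(0 + b.0) + b.X ⊢ --b--▸ v0, --b--▸ v1
  v1 = 0 + b.0 ⊢ --b--▸ v2
  v2 = 0 ⊢ stopped
Executing ba from P (initial set {u0}):
  after b @ step 1: {u0, u1}
  after a @ step 2: {u2}
  ✓ P
Executing ba from Q (initial set {v0}):
  after b @ step 1: {v0, v1}
  after a @ step 2: no successor for Q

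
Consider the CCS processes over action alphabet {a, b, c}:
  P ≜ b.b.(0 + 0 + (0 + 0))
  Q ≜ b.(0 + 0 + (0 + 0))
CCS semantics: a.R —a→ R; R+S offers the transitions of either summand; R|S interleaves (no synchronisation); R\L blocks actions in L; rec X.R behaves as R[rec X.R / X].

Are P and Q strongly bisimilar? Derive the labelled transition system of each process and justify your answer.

P ≁ Q

LTS(P): 3 reachable states
  u0 = b.b.(0 + 0 + (0 + 0)) | =b=> u1
  u1 = b.(0 + 0 + (0 + 0)) | =b=> u2
  u2 = 0 + 0 + (0 + 0) | deadlocked
LTS(Q): 2 reachable states
  v0 = b.(0 + 0 + (0 + 0)) | =b=> v1
  v1 = 0 + 0 + (0 + 0) | deadlocked
Coarsest stable partition (strong bisimilarity classes):
  B0 = {u0}
  B1 = {u1, v0}
  B2 = {u2, v1}
u0 ∈ B0, v0 ∈ B1 → different blocks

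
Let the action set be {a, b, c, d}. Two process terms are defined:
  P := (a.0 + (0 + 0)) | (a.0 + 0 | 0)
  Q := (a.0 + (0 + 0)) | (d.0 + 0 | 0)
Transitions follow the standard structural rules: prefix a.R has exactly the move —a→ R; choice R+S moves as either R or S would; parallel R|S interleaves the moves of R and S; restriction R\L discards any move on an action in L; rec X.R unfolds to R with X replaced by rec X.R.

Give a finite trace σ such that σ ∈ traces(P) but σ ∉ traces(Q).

aa

P's transition system — 4 states:
  p0 = (a.0 + (0 + 0)) | (a.0 + 0 | 0) ⊢ --a--▸ p1, --a--▸ p2
  p1 = (a.0 + (0 + 0)) | 0 ⊢ --a--▸ p3
  p2 = 0 | (a.0 + 0 | 0) ⊢ --a--▸ p3
  p3 = 0 | 0 ⊢ ∅
Q's transition system — 4 states:
  q0 = (a.0 + (0 + 0)) | (d.0 + 0 | 0) ⊢ --a--▸ q1, --d--▸ q2
  q1 = 0 | (d.0 + 0 | 0) ⊢ --d--▸ q3
  q2 = (a.0 + (0 + 0)) | 0 ⊢ --a--▸ q3
  q3 = 0 | 0 ⊢ ∅
Trace ⟨aa⟩ through P, begin at {p0}:
  after a @ step 1: {p1, p2}
  after a @ step 2: {p3}
  ✓ P
Trace ⟨aa⟩ through Q, begin at {q0}:
  after a @ step 1: {q1}
  after a @ step 2: no successor for Q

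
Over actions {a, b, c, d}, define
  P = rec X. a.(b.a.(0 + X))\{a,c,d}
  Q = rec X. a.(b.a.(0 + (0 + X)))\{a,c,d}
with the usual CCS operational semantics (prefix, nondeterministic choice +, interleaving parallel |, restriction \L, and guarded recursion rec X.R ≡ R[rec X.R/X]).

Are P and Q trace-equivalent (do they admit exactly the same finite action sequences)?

P's transition system — 3 states:
  p0 = rec X. a.(b.a.(0 + X))\{a,c,d} → -a-> p1
  p1 = (b.a.(0 + (rec X. a.(b.a.(0 + X))\{a,c,d})))\{a,c,d} → -b-> p2
  p2 = (a.(0 + (rec X. a.(b.a.(0 + X))\{a,c,d})))\{a,c,d} → ·
Q's transition system — 3 states:
  q0 = rec X. a.(b.a.(0 + (0 + X)))\{a,c,d} → -a-> q1
  q1 = (b.a.(0 + (0 + (rec X. a.(b.a.(0 + (0 + X)))\{a,c,d}))))\{a,c,d} → -b-> q2
  q2 = (a.(0 + (0 + (rec X. a.(b.a.(0 + (0 + X)))\{a,c,d}))))\{a,c,d} → ·
Coarsest stable partition (strong bisimilarity classes):
  B0 = {p0, q0}
  B1 = {p1, q1}
  B2 = {p2, q2}
p0 ∈ B0, q0 ∈ B0 → same block
Bisimilar ⇒ trace-equivalent.

trace-equivalent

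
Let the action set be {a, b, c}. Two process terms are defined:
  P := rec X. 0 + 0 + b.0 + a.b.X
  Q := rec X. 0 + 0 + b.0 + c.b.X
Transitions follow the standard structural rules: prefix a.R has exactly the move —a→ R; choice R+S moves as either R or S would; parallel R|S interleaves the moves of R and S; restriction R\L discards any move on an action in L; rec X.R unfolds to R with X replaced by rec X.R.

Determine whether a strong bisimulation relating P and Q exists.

not bisimilar

Reachable graph of P (3 states):
  m0 = rec X. 0 + 0 + b.0 + a.b.X :: =a=> m1, =b=> m2
  m1 = b.(rec X. 0 + 0 + b.0 + a.b.X) :: =b=> m0
  m2 = 0 :: stopped
Reachable graph of Q (3 states):
  n0 = rec X. 0 + 0 + b.0 + c.b.X :: =b=> n1, =c=> n2
  n1 = 0 :: stopped
  n2 = b.(rec X. 0 + 0 + b.0 + c.b.X) :: =b=> n0
Coarsest stable partition (strong bisimilarity classes):
  B0 = {m0}
  B1 = {m1}
  B2 = {m2, n1}
  B3 = {n0}
  B4 = {n2}
m0 ∈ B0, n0 ∈ B3 → different blocks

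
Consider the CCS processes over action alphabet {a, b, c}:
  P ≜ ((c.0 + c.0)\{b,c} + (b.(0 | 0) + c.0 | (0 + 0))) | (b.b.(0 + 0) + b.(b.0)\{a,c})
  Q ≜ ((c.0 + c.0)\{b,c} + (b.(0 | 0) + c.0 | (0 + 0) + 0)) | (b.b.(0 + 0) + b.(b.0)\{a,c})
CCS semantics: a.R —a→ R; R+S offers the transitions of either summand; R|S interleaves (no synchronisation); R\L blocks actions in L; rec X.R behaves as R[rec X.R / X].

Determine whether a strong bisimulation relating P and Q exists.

Reachable graph of P (15 states):
  s0 = ((c.0 + c.0)\{b,c} + (b.(0 | 0) + c.0 | (0 + 0))) | (b.b.(0 + 0) + b.(b.0)\{a,c}) | ··b··> s1, ··b··> s2, ··b··> s3, ··c··> s4
  s1 = ((c.0 + c.0)\{b,c} + (b.(0 | 0) + c.0 | (0 + 0))) | (b.0)\{a,c} | ··b··> s5, ··b··> s6, ··c··> s7
  s2 = ((c.0 + c.0)\{b,c} + (b.(0 | 0) + c.0 | (0 + 0))) | b.(0 + 0) | ··b··> s8, ··b··> s9, ··c··> s10
  s3 = 0 | 0 | (b.b.(0 + 0) + b.(b.0)\{a,c}) | ··b··> s6, ··b··> s9
  s4 = 0 | (0 + 0) | (b.b.(0 + 0) + b.(b.0)\{a,c}) | ··b··> s10, ··b··> s7
  s5 = ((c.0 + c.0)\{b,c} + (b.(0 | 0) + c.0 | (0 + 0))) | 0\{a,c} | ··b··> s11, ··c··> s12
  s6 = 0 | 0 | (b.0)\{a,c} | ··b··> s11
  s7 = 0 | (0 + 0) | (b.0)\{a,c} | ··b··> s12
  s8 = ((c.0 + c.0)\{b,c} + (b.(0 | 0) + c.0 | (0 + 0))) | (0 + 0) | ··b··> s13, ··c··> s14
  s9 = 0 | 0 | b.(0 + 0) | ··b··> s13
  s10 = 0 | (0 + 0) | b.(0 + 0) | ··b··> s14
  s11 = 0 | 0 | 0\{a,c} | ·
  s12 = 0 | (0 + 0) | 0\{a,c} | ·
  s13 = 0 | 0 | (0 + 0) | ·
  s14 = 0 | (0 + 0) | (0 + 0) | ·
Reachable graph of Q (15 states):
  t0 = ((c.0 + c.0)\{b,c} + (b.(0 | 0) + c.0 | (0 + 0) + 0)) | (b.b.(0 + 0) + b.(b.0)\{a,c}) | ··b··> t1, ··b··> t2, ··b··> t3, ··c··> t4
  t1 = ((c.0 + c.0)\{b,c} + (b.(0 | 0) + c.0 | (0 + 0) + 0)) | (b.0)\{a,c} | ··b··> t5, ··b··> t6, ··c··> t7
  t2 = ((c.0 + c.0)\{b,c} + (b.(0 | 0) + c.0 | (0 + 0) + 0)) | b.(0 + 0) | ··b··> t8, ··b··> t9, ··c··> t10
  t3 = 0 | 0 | (b.b.(0 + 0) + b.(b.0)\{a,c}) | ··b··> t6, ··b··> t9
  t4 = 0 | (0 + 0) | (b.b.(0 + 0) + b.(b.0)\{a,c}) | ··b··> t10, ··b··> t7
  t5 = ((c.0 + c.0)\{b,c} + (b.(0 | 0) + c.0 | (0 + 0) + 0)) | 0\{a,c} | ··b··> t11, ··c··> t12
  t6 = 0 | 0 | (b.0)\{a,c} | ··b··> t11
  t7 = 0 | (0 + 0) | (b.0)\{a,c} | ··b··> t12
  t8 = ((c.0 + c.0)\{b,c} + (b.(0 | 0) + c.0 | (0 + 0) + 0)) | (0 + 0) | ··b··> t13, ··c··> t14
  t9 = 0 | 0 | b.(0 + 0) | ··b··> t13
  t10 = 0 | (0 + 0) | b.(0 + 0) | ··b··> t14
  t11 = 0 | 0 | 0\{a,c} | ·
  t12 = 0 | (0 + 0) | 0\{a,c} | ·
  t13 = 0 | 0 | (0 + 0) | ·
  t14 = 0 | (0 + 0) | (0 + 0) | ·
Partition-refinement fixed point:
  B0 = {s0, t0}
  B1 = {s3, s4, t3, t4}
  B2 = {s10, s6, s7, s9, t10, t6, t7, t9}
  B3 = {s11, s12, s13, s14, t11, t12, t13, t14}
  B4 = {s1, s2, t1, t2}
  B5 = {s5, s8, t5, t8}
s0 ∈ B0, t0 ∈ B0 → same block

P ~ Q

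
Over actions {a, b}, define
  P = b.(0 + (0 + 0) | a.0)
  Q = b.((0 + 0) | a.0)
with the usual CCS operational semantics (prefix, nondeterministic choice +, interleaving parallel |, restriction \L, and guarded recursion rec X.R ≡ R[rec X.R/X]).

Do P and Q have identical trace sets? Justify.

P's transition system — 3 states:
  m0 = b.(0 + (0 + 0) | a.0) → ··b··> m1
  m1 = 0 + (0 + 0) | a.0 → ··a··> m2
  m2 = (0 + 0) | 0 → ∅
Q's transition system — 3 states:
  n0 = b.((0 + 0) | a.0) → ··b··> n1
  n1 = (0 + 0) | a.0 → ··a··> n2
  n2 = (0 + 0) | 0 → ∅
Partition-refinement fixed point:
  B0 = {m0, n0}
  B1 = {m1, n1}
  B2 = {m2, n2}
m0 ∈ B0, n0 ∈ B0 → same block
Bisimilar ⇒ trace-equivalent.

YES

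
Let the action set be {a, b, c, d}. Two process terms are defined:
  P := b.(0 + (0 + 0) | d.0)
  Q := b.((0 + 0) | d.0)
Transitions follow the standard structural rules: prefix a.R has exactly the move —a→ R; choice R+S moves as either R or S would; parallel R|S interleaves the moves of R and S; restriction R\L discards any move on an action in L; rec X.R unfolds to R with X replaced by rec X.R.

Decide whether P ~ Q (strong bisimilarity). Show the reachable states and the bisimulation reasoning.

bisimilar

Reachable graph of P (3 states):
  s0 = b.(0 + (0 + 0) | d.0) → -b-> s1
  s1 = 0 + (0 + 0) | d.0 → -d-> s2
  s2 = (0 + 0) | 0 → ∅
Reachable graph of Q (3 states):
  t0 = b.((0 + 0) | d.0) → -b-> t1
  t1 = (0 + 0) | d.0 → -d-> t2
  t2 = (0 + 0) | 0 → ∅
Bisimilarity quotient blocks:
  B0 = {s0, t0}
  B1 = {s1, t1}
  B2 = {s2, t2}
s0 ∈ B0, t0 ∈ B0 → same block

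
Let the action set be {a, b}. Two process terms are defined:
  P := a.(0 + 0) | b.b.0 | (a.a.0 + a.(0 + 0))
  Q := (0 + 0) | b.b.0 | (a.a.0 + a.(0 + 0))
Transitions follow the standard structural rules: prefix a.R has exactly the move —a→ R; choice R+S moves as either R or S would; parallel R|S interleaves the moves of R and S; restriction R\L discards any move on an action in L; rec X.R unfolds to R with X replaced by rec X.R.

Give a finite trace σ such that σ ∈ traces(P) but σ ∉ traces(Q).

aaa

P's transition system — 24 states:
  m0 = a.(0 + 0) | b.b.0 | (a.a.0 + a.(0 + 0)) :: —a→ m1, —a→ m2, —a→ m3, —b→ m4
  m1 = (0 + 0) | b.b.0 | (a.a.0 + a.(0 + 0)) :: —a→ m5, —a→ m6, —b→ m7
  m2 = a.(0 + 0) | b.b.0 | (0 + 0) :: —a→ m5, —b→ m8
  m3 = a.(0 + 0) | b.b.0 | a.0 :: —a→ m6, —a→ m9, —b→ m10
  m4 = a.(0 + 0) | b.0 | (a.a.0 + a.(0 + 0)) :: —a→ m10, —a→ m7, —a→ m8, —b→ m11
  m5 = (0 + 0) | b.b.0 | (0 + 0) :: —b→ m12
  m6 = (0 + 0) | b.b.0 | a.0 :: —a→ m13, —b→ m14
  m7 = (0 + 0) | b.0 | (a.a.0 + a.(0 + 0)) :: —a→ m12, —a→ m14, —b→ m15
  m8 = a.(0 + 0) | b.0 | (0 + 0) :: —a→ m12, —b→ m16
  m9 = a.(0 + 0) | b.b.0 | 0 :: —a→ m13, —b→ m17
  m10 = a.(0 + 0) | b.0 | a.0 :: —a→ m14, —a→ m17, —b→ m18
  m11 = a.(0 + 0) | 0 | (a.a.0 + a.(0 + 0)) :: —a→ m15, —a→ m16, —a→ m18
  m12 = (0 + 0) | b.0 | (0 + 0) :: —b→ m19
  m13 = (0 + 0) | b.b.0 | 0 :: —b→ m20
  m14 = (0 + 0) | b.0 | a.0 :: —a→ m20, —b→ m21
  m15 = (0 + 0) | 0 | (a.a.0 + a.(0 + 0)) :: —a→ m19, —a→ m21
  m16 = a.(0 + 0) | 0 | (0 + 0) :: —a→ m19
  m17 = a.(0 + 0) | b.0 | 0 :: —a→ m20, —b→ m22
  m18 = a.(0 + 0) | 0 | a.0 :: —a→ m21, —a→ m22
  m19 = (0 + 0) | 0 | (0 + 0) :: deadlocked
  m20 = (0 + 0) | b.0 | 0 :: —b→ m23
  m21 = (0 + 0) | 0 | a.0 :: —a→ m23
  m22 = a.(0 + 0) | 0 | 0 :: —a→ m23
  m23 = (0 + 0) | 0 | 0 :: deadlocked
Q's transition system — 12 states:
  n0 = (0 + 0) | b.b.0 | (a.a.0 + a.(0 + 0)) :: —a→ n1, —a→ n2, —b→ n3
  n1 = (0 + 0) | b.b.0 | (0 + 0) :: —b→ n4
  n2 = (0 + 0) | b.b.0 | a.0 :: —a→ n5, —b→ n6
  n3 = (0 + 0) | b.0 | (a.a.0 + a.(0 + 0)) :: —a→ n4, —a→ n6, —b→ n7
  n4 = (0 + 0) | b.0 | (0 + 0) :: —b→ n8
  n5 = (0 + 0) | b.b.0 | 0 :: —b→ n9
  n6 = (0 + 0) | b.0 | a.0 :: —a→ n9, —b→ n10
  n7 = (0 + 0) | 0 | (a.a.0 + a.(0 + 0)) :: —a→ n10, —a→ n8
  n8 = (0 + 0) | 0 | (0 + 0) :: deadlocked
  n9 = (0 + 0) | b.0 | 0 :: —b→ n11
  n10 = (0 + 0) | 0 | a.0 :: —a→ n11
  n11 = (0 + 0) | 0 | 0 :: deadlocked
Executing aaa from P (initial set {m0}):
  [1] a ⇒ {m1, m2, m3}
  [2] a ⇒ {m5, m6, m9}
  [3] a ⇒ {m13}
  P completes σ.
Executing aaa from Q (initial set {n0}):
  [1] a ⇒ {n1, n2}
  [2] a ⇒ {n5}
  [3] a ⇒ ∅  — Q cannot continue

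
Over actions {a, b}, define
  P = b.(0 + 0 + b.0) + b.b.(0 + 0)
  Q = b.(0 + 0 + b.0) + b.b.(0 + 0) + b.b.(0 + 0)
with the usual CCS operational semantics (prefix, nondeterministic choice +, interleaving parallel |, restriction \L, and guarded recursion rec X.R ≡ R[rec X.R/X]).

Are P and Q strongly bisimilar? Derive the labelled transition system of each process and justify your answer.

P ~ Q

Reachable graph of P (5 states):
  s0 = b.(0 + 0 + b.0) + b.b.(0 + 0) | ··b··> s1, ··b··> s2
  s1 = 0 + 0 + b.0 | ··b··> s3
  s2 = b.(0 + 0) | ··b··> s4
  s3 = 0 | deadlocked
  s4 = 0 + 0 | deadlocked
Reachable graph of Q (5 states):
  t0 = b.(0 + 0 + b.0) + b.b.(0 + 0) + b.b.(0 + 0) | ··b··> t1, ··b··> t2
  t1 = 0 + 0 + b.0 | ··b··> t3
  t2 = b.(0 + 0) | ··b··> t4
  t3 = 0 | deadlocked
  t4 = 0 + 0 | deadlocked
Coarsest stable partition (strong bisimilarity classes):
  B0 = {s0, t0}
  B1 = {s1, s2, t1, t2}
  B2 = {s3, s4, t3, t4}
s0 ∈ B0, t0 ∈ B0 → same block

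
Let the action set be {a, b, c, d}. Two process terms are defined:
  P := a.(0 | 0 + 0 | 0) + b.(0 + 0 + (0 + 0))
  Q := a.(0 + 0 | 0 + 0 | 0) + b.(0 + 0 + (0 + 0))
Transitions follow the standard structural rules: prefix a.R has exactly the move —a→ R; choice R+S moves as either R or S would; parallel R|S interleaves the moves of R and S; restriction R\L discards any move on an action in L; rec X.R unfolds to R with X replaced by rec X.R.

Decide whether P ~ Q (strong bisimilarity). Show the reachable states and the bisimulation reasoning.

YES

Reachable graph of P (3 states):
  m0 = a.(0 | 0 + 0 | 0) + b.(0 + 0 + (0 + 0)) | =a=> m1, =b=> m2
  m1 = 0 | 0 + 0 | 0 | ·
  m2 = 0 + 0 + (0 + 0) | ·
Reachable graph of Q (3 states):
  n0 = a.(0 + 0 | 0 + 0 | 0) + b.(0 + 0 + (0 + 0)) | =a=> n1, =b=> n2
  n1 = 0 + 0 | 0 + 0 | 0 | ·
  n2 = 0 + 0 + (0 + 0) | ·
Coarsest stable partition (strong bisimilarity classes):
  B0 = {m0, n0}
  B1 = {m1, m2, n1, n2}
m0 ∈ B0, n0 ∈ B0 → same block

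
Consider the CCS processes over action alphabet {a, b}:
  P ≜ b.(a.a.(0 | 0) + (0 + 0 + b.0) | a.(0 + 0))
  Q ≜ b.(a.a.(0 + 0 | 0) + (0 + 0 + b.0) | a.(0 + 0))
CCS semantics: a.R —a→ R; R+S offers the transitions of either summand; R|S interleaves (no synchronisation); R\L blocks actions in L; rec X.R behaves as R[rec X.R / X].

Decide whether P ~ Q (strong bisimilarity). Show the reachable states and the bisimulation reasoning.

P ~ Q

Reachable graph of P (7 states):
  p0 = b.(a.a.(0 | 0) + (0 + 0 + b.0) | a.(0 + 0)) ⊢ —b→ p1
  p1 = a.a.(0 | 0) + (0 + 0 + b.0) | a.(0 + 0) ⊢ —a→ p2, —a→ p3, —b→ p4
  p2 = (0 + 0 + b.0) | (0 + 0) ⊢ —b→ p5
  p3 = a.(0 | 0) ⊢ —a→ p6
  p4 = 0 | a.(0 + 0) ⊢ —a→ p5
  p5 = 0 | (0 + 0) ⊢ (no moves)
  p6 = 0 | 0 ⊢ (no moves)
Reachable graph of Q (7 states):
  q0 = b.(a.a.(0 + 0 | 0) + (0 + 0 + b.0) | a.(0 + 0)) ⊢ —b→ q1
  q1 = a.a.(0 + 0 | 0) + (0 + 0 + b.0) | a.(0 + 0) ⊢ —a→ q2, —a→ q3, —b→ q4
  q2 = (0 + 0 + b.0) | (0 + 0) ⊢ —b→ q5
  q3 = a.(0 + 0 | 0) ⊢ —a→ q6
  q4 = 0 | a.(0 + 0) ⊢ —a→ q5
  q5 = 0 | (0 + 0) ⊢ (no moves)
  q6 = 0 + 0 | 0 ⊢ (no moves)
Partition-refinement fixed point:
  B0 = {p0, q0}
  B1 = {p1, q1}
  B2 = {p3, p4, q3, q4}
  B3 = {p5, p6, q5, q6}
  B4 = {p2, q2}
p0 ∈ B0, q0 ∈ B0 → same block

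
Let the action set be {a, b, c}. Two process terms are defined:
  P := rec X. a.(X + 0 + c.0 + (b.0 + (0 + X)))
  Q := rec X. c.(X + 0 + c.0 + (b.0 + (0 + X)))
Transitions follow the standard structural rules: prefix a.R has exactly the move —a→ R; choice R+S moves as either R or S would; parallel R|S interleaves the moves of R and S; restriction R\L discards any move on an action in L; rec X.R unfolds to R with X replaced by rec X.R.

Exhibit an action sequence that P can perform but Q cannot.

a

P's transition system — 3 states:
  p0 = rec X. a.(X + 0 + c.0 + (b.0 + (0 + X))) → --a--▸ p1
  p1 = (rec X. a.(X + 0 + c.0 + (b.0 + (0 + X)))) + 0 + c.0 + (b.0 + (0 + (rec X. a.(X + 0 + c.0 + (b.0 + (0 + X)))))) → --a--▸ p1, --b--▸ p2, --c--▸ p2
  p2 = 0 → ∅
Q's transition system — 3 states:
  q0 = rec X. c.(X + 0 + c.0 + (b.0 + (0 + X))) → --c--▸ q1
  q1 = (rec X. c.(X + 0 + c.0 + (b.0 + (0 + X)))) + 0 + c.0 + (b.0 + (0 + (rec X. c.(X + 0 + c.0 + (b.0 + (0 + X)))))) → --b--▸ q2, --c--▸ q1, --c--▸ q2
  q2 = 0 → ∅
Run σ = ⟨a⟩ on P: start {p0}
  step 1 (a): {p1}
  ✓ P
Run σ = ⟨a⟩ on Q: start {q0}
  step 1 (a): ∅ (Q stuck)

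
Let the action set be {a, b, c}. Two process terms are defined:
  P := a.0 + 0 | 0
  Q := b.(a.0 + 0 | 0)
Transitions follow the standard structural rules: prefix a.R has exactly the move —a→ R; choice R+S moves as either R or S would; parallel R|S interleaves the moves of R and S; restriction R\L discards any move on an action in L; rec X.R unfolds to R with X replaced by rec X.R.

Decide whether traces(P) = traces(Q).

traces(P) ≠ traces(Q) — witness ⟨a⟩

LTS(P): 2 reachable states
  m0 = a.0 + 0 | 0 | --a--▸ m1
  m1 = 0 | ·
LTS(Q): 3 reachable states
  n0 = b.(a.0 + 0 | 0) | --b--▸ n1
  n1 = a.0 + 0 | 0 | --a--▸ n2
  n2 = 0 | ·
Run σ = ⟨a⟩ on P: start {m0}
  step 1 (a): {m1}
  — P admits the full trace.
Run σ = ⟨a⟩ on Q: start {n0}
  step 1 (a): ∅  — Q cannot continue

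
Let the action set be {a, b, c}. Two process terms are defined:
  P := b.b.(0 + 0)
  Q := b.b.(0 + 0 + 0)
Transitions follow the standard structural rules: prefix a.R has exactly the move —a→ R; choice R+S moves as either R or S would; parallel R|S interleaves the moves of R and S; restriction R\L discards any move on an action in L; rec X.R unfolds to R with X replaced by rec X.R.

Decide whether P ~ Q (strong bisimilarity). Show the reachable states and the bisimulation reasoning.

P's transition system — 3 states:
  s0 = b.b.(0 + 0) | -b-> s1
  s1 = b.(0 + 0) | -b-> s2
  s2 = 0 + 0 | (no moves)
Q's transition system — 3 states:
  t0 = b.b.(0 + 0 + 0) | -b-> t1
  t1 = b.(0 + 0 + 0) | -b-> t2
  t2 = 0 + 0 + 0 | (no moves)
Coarsest stable partition (strong bisimilarity classes):
  B0 = {s0, t0}
  B1 = {s1, t1}
  B2 = {s2, t2}
s0 ∈ B0, t0 ∈ B0 → same block

P ~ Q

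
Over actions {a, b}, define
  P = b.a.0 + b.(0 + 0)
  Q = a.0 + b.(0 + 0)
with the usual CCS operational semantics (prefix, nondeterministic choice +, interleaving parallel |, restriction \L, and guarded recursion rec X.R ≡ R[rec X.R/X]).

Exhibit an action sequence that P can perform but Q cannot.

ba

LTS(P): 4 reachable states
  p0 = b.a.0 + b.(0 + 0) has moves —b→ p1, —b→ p2
  p1 = 0 + 0 has moves ·
  p2 = a.0 has moves —a→ p3
  p3 = 0 has moves ·
LTS(Q): 3 reachable states
  q0 = a.0 + b.(0 + 0) has moves —a→ q1, —b→ q2
  q1 = 0 has moves ·
  q2 = 0 + 0 has moves ·
Run σ = ⟨ba⟩ on P: start {p0}
  step 1 (b): {p1, p2}
  step 2 (a): {p3}
  P completes σ.
Run σ = ⟨ba⟩ on Q: start {q0}
  step 1 (b): {q2}
  step 2 (a): no successor for Q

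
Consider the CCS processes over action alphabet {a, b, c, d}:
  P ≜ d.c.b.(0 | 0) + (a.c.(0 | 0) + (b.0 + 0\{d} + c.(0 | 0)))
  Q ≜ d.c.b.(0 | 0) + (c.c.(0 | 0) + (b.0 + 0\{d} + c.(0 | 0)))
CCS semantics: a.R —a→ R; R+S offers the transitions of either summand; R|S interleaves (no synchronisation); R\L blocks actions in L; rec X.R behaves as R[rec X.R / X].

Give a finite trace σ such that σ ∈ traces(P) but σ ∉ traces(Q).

a

Reachable graph of P (6 states):
  m0 = d.c.b.(0 | 0) + (a.c.(0 | 0) + (b.0 + 0\{d} + c.(0 | 0))) | --a--▸ m1, --b--▸ m2, --c--▸ m3, --d--▸ m4
  m1 = c.(0 | 0) | --c--▸ m3
  m2 = 0 | stopped
  m3 = 0 | 0 | stopped
  m4 = c.b.(0 | 0) | --c--▸ m5
  m5 = b.(0 | 0) | --b--▸ m3
Reachable graph of Q (6 states):
  n0 = d.c.b.(0 | 0) + (c.c.(0 | 0) + (b.0 + 0\{d} + c.(0 | 0))) | --b--▸ n1, --c--▸ n2, --c--▸ n3, --d--▸ n4
  n1 = 0 | stopped
  n2 = 0 | 0 | stopped
  n3 = c.(0 | 0) | --c--▸ n2
  n4 = c.b.(0 | 0) | --c--▸ n5
  n5 = b.(0 | 0) | --b--▸ n2
Trace ⟨a⟩ through P, begin at {m0}:
  [1] a ⇒ {m1}
  P completes σ.
Trace ⟨a⟩ through Q, begin at {n0}:
  [1] a ⇒ ∅  — Q cannot continue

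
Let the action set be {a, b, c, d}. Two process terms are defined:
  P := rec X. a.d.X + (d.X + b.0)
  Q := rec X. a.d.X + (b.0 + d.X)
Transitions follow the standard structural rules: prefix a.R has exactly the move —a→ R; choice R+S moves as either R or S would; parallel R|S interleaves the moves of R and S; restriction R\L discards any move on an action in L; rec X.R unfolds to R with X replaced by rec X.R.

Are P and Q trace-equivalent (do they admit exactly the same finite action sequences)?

P's transition system — 3 states:
  m0 = rec X. a.d.X + (d.X + b.0) has moves --a--▸ m1, --b--▸ m2, --d--▸ m0
  m1 = d.(rec X. a.d.X + (d.X + b.0)) has moves --d--▸ m0
  m2 = 0 has moves ∅
Q's transition system — 3 states:
  n0 = rec X. a.d.X + (b.0 + d.X) has moves --a--▸ n1, --b--▸ n2, --d--▸ n0
  n1 = d.(rec X. a.d.X + (b.0 + d.X)) has moves --d--▸ n0
  n2 = 0 has moves ∅
Bisimilarity quotient blocks:
  B0 = {m0, n0}
  B1 = {m1, n1}
  B2 = {m2, n2}
m0 ∈ B0, n0 ∈ B0 → same block
Bisimilar ⇒ trace-equivalent.

traces(P) = traces(Q)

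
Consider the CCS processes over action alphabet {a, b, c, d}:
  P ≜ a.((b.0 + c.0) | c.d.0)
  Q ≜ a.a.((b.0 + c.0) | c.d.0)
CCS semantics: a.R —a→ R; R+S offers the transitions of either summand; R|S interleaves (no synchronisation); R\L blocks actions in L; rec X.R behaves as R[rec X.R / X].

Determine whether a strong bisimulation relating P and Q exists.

LTS(P): 7 reachable states
  s0 = a.((b.0 + c.0) | c.d.0) ⊢ —a→ s1
  s1 = (b.0 + c.0) | c.d.0 ⊢ —b→ s2, —c→ s2, —c→ s3
  s2 = 0 | c.d.0 ⊢ —c→ s4
  s3 = (b.0 + c.0) | d.0 ⊢ —b→ s4, —c→ s4, —d→ s5
  s4 = 0 | d.0 ⊢ —d→ s6
  s5 = (b.0 + c.0) | 0 ⊢ —b→ s6, —c→ s6
  s6 = 0 | 0 ⊢ (no moves)
LTS(Q): 8 reachable states
  t0 = a.a.((b.0 + c.0) | c.d.0) ⊢ —a→ t1
  t1 = a.((b.0 + c.0) | c.d.0) ⊢ —a→ t2
  t2 = (b.0 + c.0) | c.d.0 ⊢ —b→ t3, —c→ t3, —c→ t4
  t3 = 0 | c.d.0 ⊢ —c→ t5
  t4 = (b.0 + c.0) | d.0 ⊢ —b→ t5, —c→ t5, —d→ t6
  t5 = 0 | d.0 ⊢ —d→ t7
  t6 = (b.0 + c.0) | 0 ⊢ —b→ t7, —c→ t7
  t7 = 0 | 0 ⊢ (no moves)
Bisimilarity quotient blocks:
  B0 = {s0, t1}
  B1 = {s1, t2}
  B2 = {s3, t4}
  B3 = {s5, t6}
  B4 = {s6, t7}
  B5 = {s4, t5}
  B6 = {s2, t3}
  B7 = {t0}
s0 ∈ B0, t0 ∈ B7 → different blocks

not bisimilar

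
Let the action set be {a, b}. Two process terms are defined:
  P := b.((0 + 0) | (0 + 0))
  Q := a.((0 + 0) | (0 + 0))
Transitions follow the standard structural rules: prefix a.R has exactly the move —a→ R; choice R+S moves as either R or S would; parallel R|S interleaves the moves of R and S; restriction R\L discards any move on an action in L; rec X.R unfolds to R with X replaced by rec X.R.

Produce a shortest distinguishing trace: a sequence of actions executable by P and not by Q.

b

P's transition system — 2 states:
  s0 = b.((0 + 0) | (0 + 0)) → --b--▸ s1
  s1 = (0 + 0) | (0 + 0) → ·
Q's transition system — 2 states:
  t0 = a.((0 + 0) | (0 + 0)) → --a--▸ t1
  t1 = (0 + 0) | (0 + 0) → ·
Run σ = ⟨b⟩ on P: start {s0}
  step 1 (b): {s1}
  — P admits the full trace.
Run σ = ⟨b⟩ on Q: start {t0}
  step 1 (b): ∅  — Q cannot continue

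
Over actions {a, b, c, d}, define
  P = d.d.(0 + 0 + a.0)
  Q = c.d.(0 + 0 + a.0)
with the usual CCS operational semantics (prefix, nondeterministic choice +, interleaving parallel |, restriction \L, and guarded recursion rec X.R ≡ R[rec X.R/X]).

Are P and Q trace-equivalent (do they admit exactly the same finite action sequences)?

NO — witness ⟨d⟩

LTS(P): 4 reachable states
  u0 = d.d.(0 + 0 + a.0) has moves ··d··> u1
  u1 = d.(0 + 0 + a.0) has moves ··d··> u2
  u2 = 0 + 0 + a.0 has moves ··a··> u3
  u3 = 0 has moves stopped
LTS(Q): 4 reachable states
  v0 = c.d.(0 + 0 + a.0) has moves ··c··> v1
  v1 = d.(0 + 0 + a.0) has moves ··d··> v2
  v2 = 0 + 0 + a.0 has moves ··a··> v3
  v3 = 0 has moves stopped
Executing d from P (initial set {u0}):
  after d @ step 1: {u1}
  ✓ P
Executing d from Q (initial set {v0}):
  after d @ step 1: no successor for Q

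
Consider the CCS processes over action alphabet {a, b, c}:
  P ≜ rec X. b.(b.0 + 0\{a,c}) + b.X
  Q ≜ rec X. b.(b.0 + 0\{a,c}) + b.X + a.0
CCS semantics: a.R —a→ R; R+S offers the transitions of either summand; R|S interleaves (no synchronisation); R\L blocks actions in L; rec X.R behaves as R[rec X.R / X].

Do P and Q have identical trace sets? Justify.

LTS(P): 3 reachable states
  s0 = rec X. b.(b.0 + 0\{a,c}) + b.X ⊢ ··b··> s0, ··b··> s1
  s1 = b.0 + 0\{a,c} ⊢ ··b··> s2
  s2 = 0 ⊢ (no moves)
LTS(Q): 3 reachable states
  t0 = rec X. b.(b.0 + 0\{a,c}) + b.X + a.0 ⊢ ··a··> t1, ··b··> t0, ··b··> t2
  t1 = 0 ⊢ (no moves)
  t2 = b.0 + 0\{a,c} ⊢ ··b··> t1
Run σ = ⟨a⟩ on Q: start {t0}
  after a @ step 1: {t1}
  ✓ Q
Run σ = ⟨a⟩ on P: start {s0}
  after a @ step 1: no successor for P

NO — witness ⟨a⟩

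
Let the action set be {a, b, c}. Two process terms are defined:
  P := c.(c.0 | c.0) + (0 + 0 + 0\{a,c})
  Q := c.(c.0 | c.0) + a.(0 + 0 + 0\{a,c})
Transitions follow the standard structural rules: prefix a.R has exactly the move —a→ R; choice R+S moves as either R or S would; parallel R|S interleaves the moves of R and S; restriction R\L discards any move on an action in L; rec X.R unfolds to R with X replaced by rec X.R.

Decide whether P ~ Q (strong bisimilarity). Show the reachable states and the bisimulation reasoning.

P ≁ Q

P's transition system — 5 states:
  u0 = c.(c.0 | c.0) + (0 + 0 + 0\{a,c}) ⊢ --c--▸ u1
  u1 = c.0 | c.0 ⊢ --c--▸ u2, --c--▸ u3
  u2 = 0 | c.0 ⊢ --c--▸ u4
  u3 = c.0 | 0 ⊢ --c--▸ u4
  u4 = 0 | 0 ⊢ ∅
Q's transition system — 6 states:
  v0 = c.(c.0 | c.0) + a.(0 + 0 + 0\{a,c}) ⊢ --a--▸ v1, --c--▸ v2
  v1 = 0 + 0 + 0\{a,c} ⊢ ∅
  v2 = c.0 | c.0 ⊢ --c--▸ v3, --c--▸ v4
  v3 = 0 | c.0 ⊢ --c--▸ v5
  v4 = c.0 | 0 ⊢ --c--▸ v5
  v5 = 0 | 0 ⊢ ∅
Partition-refinement fixed point:
  B0 = {u0}
  B1 = {u1, v2}
  B2 = {u2, u3, v3, v4}
  B3 = {u4, v1, v5}
  B4 = {v0}
u0 ∈ B0, v0 ∈ B4 → different blocks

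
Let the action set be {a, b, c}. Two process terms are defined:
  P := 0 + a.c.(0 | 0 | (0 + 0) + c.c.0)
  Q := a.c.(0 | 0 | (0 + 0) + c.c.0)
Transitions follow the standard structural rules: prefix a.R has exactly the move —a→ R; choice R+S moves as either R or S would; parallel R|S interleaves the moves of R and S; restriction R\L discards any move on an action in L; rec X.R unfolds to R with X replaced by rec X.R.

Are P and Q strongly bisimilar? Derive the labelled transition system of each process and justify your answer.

LTS(P): 5 reachable states
  u0 = 0 + a.c.(0 | 0 | (0 + 0) + c.c.0) ⊢ =a=> u1
  u1 = c.(0 | 0 | (0 + 0) + c.c.0) ⊢ =c=> u2
  u2 = 0 | 0 | (0 + 0) + c.c.0 ⊢ =c=> u3
  u3 = c.0 ⊢ =c=> u4
  u4 = 0 ⊢ (no moves)
LTS(Q): 5 reachable states
  v0 = a.c.(0 | 0 | (0 + 0) + c.c.0) ⊢ =a=> v1
  v1 = c.(0 | 0 | (0 + 0) + c.c.0) ⊢ =c=> v2
  v2 = 0 | 0 | (0 + 0) + c.c.0 ⊢ =c=> v3
  v3 = c.0 ⊢ =c=> v4
  v4 = 0 ⊢ (no moves)
Bisimilarity quotient blocks:
  B0 = {u0, v0}
  B1 = {u1, v1}
  B2 = {u2, v2}
  B3 = {u3, v3}
  B4 = {u4, v4}
u0 ∈ B0, v0 ∈ B0 → same block

bisimilar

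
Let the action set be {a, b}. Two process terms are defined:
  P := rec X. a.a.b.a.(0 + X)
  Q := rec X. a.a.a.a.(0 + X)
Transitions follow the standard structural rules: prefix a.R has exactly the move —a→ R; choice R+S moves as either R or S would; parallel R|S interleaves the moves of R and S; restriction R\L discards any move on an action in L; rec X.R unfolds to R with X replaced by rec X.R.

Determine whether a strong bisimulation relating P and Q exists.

P's transition system — 5 states:
  p0 = rec X. a.a.b.a.(0 + X) | -a-> p1
  p1 = a.b.a.(0 + (rec X. a.a.b.a.(0 + X))) | -a-> p2
  p2 = b.a.(0 + (rec X. a.a.b.a.(0 + X))) | -b-> p3
  p3 = a.(0 + (rec X. a.a.b.a.(0 + X))) | -a-> p4
  p4 = 0 + (rec X. a.a.b.a.(0 + X)) | -a-> p1
Q's transition system — 5 states:
  q0 = rec X. a.a.a.a.(0 + X) | -a-> q1
  q1 = a.a.a.(0 + (rec X. a.a.a.a.(0 + X))) | -a-> q2
  q2 = a.a.(0 + (rec X. a.a.a.a.(0 + X))) | -a-> q3
  q3 = a.(0 + (rec X. a.a.a.a.(0 + X))) | -a-> q4
  q4 = 0 + (rec X. a.a.a.a.(0 + X)) | -a-> q1
Coarsest stable partition (strong bisimilarity classes):
  B0 = {p0, p4}
  B1 = {p1}
  B2 = {p2}
  B3 = {p3}
  B4 = {q0, q1, q2, q3, q4}
p0 ∈ B0, q0 ∈ B4 → different blocks

P ≁ Q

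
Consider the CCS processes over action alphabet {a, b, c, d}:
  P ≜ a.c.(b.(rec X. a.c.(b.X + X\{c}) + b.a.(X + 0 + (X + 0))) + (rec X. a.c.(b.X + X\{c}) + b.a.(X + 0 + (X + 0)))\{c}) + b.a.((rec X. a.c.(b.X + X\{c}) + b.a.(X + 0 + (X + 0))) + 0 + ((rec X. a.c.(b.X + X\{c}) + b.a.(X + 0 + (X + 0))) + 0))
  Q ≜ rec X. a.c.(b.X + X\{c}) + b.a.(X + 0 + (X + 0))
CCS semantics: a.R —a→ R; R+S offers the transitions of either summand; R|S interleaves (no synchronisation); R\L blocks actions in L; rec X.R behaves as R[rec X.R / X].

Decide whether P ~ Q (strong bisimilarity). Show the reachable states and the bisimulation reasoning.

P ~ Q

Reachable graph of P (9 states):
  u0 = a.c.(b.(rec X. a.c.(b.X + X\{c}) + b.a.(X + 0 + (X + 0))) + (rec X. a.c.(b.X + X\{c}) + b.a.(X + 0 + (X + 0)))\{c}) + b.a.((rec X. a.c.(b.X + X\{c}) + b.a.(X + 0 + (X + 0))) + 0 + ((rec X. a.c.(b.X + X\{c}) + b.a.(X + 0 + (X + 0))) + 0)) ⊢ —a→ u1, —b→ u2
  u1 = c.(b.(rec X. a.c.(b.X + X\{c}) + b.a.(X + 0 + (X + 0))) + (rec X. a.c.(b.X + X\{c}) + b.a.(X + 0 + (X + 0)))\{c}) ⊢ —c→ u3
  u2 = a.((rec X. a.c.(b.X + X\{c}) + b.a.(X + 0 + (X + 0))) + 0 + ((rec X. a.c.(b.X + X\{c}) + b.a.(X + 0 + (X + 0))) + 0)) ⊢ —a→ u4
  u3 = b.(rec X. a.c.(b.X + X\{c}) + b.a.(X + 0 + (X + 0))) + (rec X. a.c.(b.X + X\{c}) + b.a.(X + 0 + (X + 0)))\{c} ⊢ —a→ u5, —b→ u6, —b→ u7
  u4 = (rec X. a.c.(b.X + X\{c}) + b.a.(X + 0 + (X + 0))) + 0 + ((rec X. a.c.(b.X + X\{c}) + b.a.(X + 0 + (X + 0))) + 0) ⊢ —a→ u1, —b→ u2
  u5 = (c.(b.(rec X. a.c.(b.X + X\{c}) + b.a.(X + 0 + (X + 0))) + (rec X. a.c.(b.X + X\{c}) + b.a.(X + 0 + (X + 0)))\{c}))\{c} ⊢ stopped
  u6 = (a.((rec X. a.c.(b.X + X\{c}) + b.a.(X + 0 + (X + 0))) + 0 + ((rec X. a.c.(b.X + X\{c}) + b.a.(X + 0 + (X + 0))) + 0)))\{c} ⊢ —a→ u8
  u7 = rec X. a.c.(b.X + X\{c}) + b.a.(X + 0 + (X + 0)) ⊢ —a→ u1, —b→ u2
  u8 = ((rec X. a.c.(b.X + X\{c}) + b.a.(X + 0 + (X + 0))) + 0 + ((rec X. a.c.(b.X + X\{c}) + b.a.(X + 0 + (X + 0))) + 0))\{c} ⊢ —a→ u5, —b→ u6
Reachable graph of Q (8 states):
  v0 = rec X. a.c.(b.X + X\{c}) + b.a.(X + 0 + (X + 0)) ⊢ —a→ v1, —b→ v2
  v1 = c.(b.(rec X. a.c.(b.X + X\{c}) + b.a.(X + 0 + (X + 0))) + (rec X. a.c.(b.X + X\{c}) + b.a.(X + 0 + (X + 0)))\{c}) ⊢ —c→ v3
  v2 = a.((rec X. a.c.(b.X + X\{c}) + b.a.(X + 0 + (X + 0))) + 0 + ((rec X. a.c.(b.X + X\{c}) + b.a.(X + 0 + (X + 0))) + 0)) ⊢ —a→ v4
  v3 = b.(rec X. a.c.(b.X + X\{c}) + b.a.(X + 0 + (X + 0))) + (rec X. a.c.(b.X + X\{c}) + b.a.(X + 0 + (X + 0)))\{c} ⊢ —a→ v5, —b→ v0, —b→ v6
  v4 = (rec X. a.c.(b.X + X\{c}) + b.a.(X + 0 + (X + 0))) + 0 + ((rec X. a.c.(b.X + X\{c}) + b.a.(X + 0 + (X + 0))) + 0) ⊢ —a→ v1, —b→ v2
  v5 = (c.(b.(rec X. a.c.(b.X + X\{c}) + b.a.(X + 0 + (X + 0))) + (rec X. a.c.(b.X + X\{c}) + b.a.(X + 0 + (X + 0)))\{c}))\{c} ⊢ stopped
  v6 = (a.((rec X. a.c.(b.X + X\{c}) + b.a.(X + 0 + (X + 0))) + 0 + ((rec X. a.c.(b.X + X\{c}) + b.a.(X + 0 + (X + 0))) + 0)))\{c} ⊢ —a→ v7
  v7 = ((rec X. a.c.(b.X + X\{c}) + b.a.(X + 0 + (X + 0))) + 0 + ((rec X. a.c.(b.X + X\{c}) + b.a.(X + 0 + (X + 0))) + 0))\{c} ⊢ —a→ v5, —b→ v6
Partition-refinement fixed point:
  B0 = {u0, u4, u7, v0, v4}
  B1 = {u2, v2}
  B2 = {u1, v1}
  B3 = {u3, v3}
  B4 = {u5, v5}
  B5 = {u6, v6}
  B6 = {u8, v7}
u0 ∈ B0, v0 ∈ B0 → same block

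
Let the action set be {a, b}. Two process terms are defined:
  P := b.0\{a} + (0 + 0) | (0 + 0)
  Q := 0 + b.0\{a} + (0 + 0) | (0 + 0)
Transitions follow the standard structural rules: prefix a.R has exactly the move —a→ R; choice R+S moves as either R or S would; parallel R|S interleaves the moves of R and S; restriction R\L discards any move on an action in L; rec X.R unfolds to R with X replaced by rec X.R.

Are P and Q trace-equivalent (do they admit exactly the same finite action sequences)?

trace-equivalent

P's transition system — 2 states:
  s0 = b.0\{a} + (0 + 0) | (0 + 0) has moves ··b··> s1
  s1 = 0\{a} has moves ·
Q's transition system — 2 states:
  t0 = 0 + b.0\{a} + (0 + 0) | (0 + 0) has moves ··b··> t1
  t1 = 0\{a} has moves ·
Bisimilarity quotient blocks:
  B0 = {s0, t0}
  B1 = {s1, t1}
s0 ∈ B0, t0 ∈ B0 → same block
Bisimilar ⇒ trace-equivalent.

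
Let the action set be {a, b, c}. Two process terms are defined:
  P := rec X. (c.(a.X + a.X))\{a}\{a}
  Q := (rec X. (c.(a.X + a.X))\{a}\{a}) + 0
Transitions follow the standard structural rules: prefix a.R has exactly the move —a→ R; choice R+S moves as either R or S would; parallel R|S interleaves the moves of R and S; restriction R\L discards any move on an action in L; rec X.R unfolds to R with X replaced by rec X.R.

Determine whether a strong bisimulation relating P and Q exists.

P ~ Q

Reachable graph of P (2 states):
  u0 = rec X. (c.(a.X + a.X))\{a}\{a} has moves -c-> u1
  u1 = (a.(rec X. (c.(a.X + a.X))\{a}\{a}) + a.(rec X. (c.(a.X + a.X))\{a}\{a}))\{a}\{a} has moves deadlocked
Reachable graph of Q (2 states):
  v0 = (rec X. (c.(a.X + a.X))\{a}\{a}) + 0 has moves -c-> v1
  v1 = (a.(rec X. (c.(a.X + a.X))\{a}\{a}) + a.(rec X. (c.(a.X + a.X))\{a}\{a}))\{a}\{a} has moves deadlocked
Bisimilarity quotient blocks:
  B0 = {u0, v0}
  B1 = {u1, v1}
u0 ∈ B0, v0 ∈ B0 → same block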